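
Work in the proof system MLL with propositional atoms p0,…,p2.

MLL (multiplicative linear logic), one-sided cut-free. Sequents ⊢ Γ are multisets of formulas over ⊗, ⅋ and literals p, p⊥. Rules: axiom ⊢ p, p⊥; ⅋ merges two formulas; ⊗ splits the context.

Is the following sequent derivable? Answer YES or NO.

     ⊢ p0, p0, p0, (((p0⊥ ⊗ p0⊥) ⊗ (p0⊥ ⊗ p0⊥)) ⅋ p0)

Derivation trace:
[⅋]  ⊢ p0, p0, p0, (((p0⊥ ⊗ p0⊥) ⊗ (p0⊥ ⊗ p0⊥)) ⅋ p0)
  [⊗]  ⊢ p0, p0, p0, p0, ((p0⊥ ⊗ p0⊥) ⊗ (p0⊥ ⊗ p0⊥))
    [⊗]  ⊢ p0, p0, (p0⊥ ⊗ p0⊥)
      [Ax]  ⊢ p0, p0⊥
      [Ax]  ⊢ p0, p0⊥
    [⊗]  ⊢ p0, p0, (p0⊥ ⊗ p0⊥)
      [Ax]  ⊢ p0, p0⊥
      [Ax]  ⊢ p0, p0⊥

Result: YES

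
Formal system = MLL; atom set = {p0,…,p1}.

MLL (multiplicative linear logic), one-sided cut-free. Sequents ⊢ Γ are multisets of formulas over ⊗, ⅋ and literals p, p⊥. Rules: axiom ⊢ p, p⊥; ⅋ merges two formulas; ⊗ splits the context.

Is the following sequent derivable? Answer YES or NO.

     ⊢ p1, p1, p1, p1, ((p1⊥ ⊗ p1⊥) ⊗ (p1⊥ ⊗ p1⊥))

Proof tree:
[⊗]  ⊢ p1, p1, p1, p1, ((p1⊥ ⊗ p1⊥) ⊗ (p1⊥ ⊗ p1⊥))
  [⊗]  ⊢ p1, p1, (p1⊥ ⊗ p1⊥)
    [Ax]  ⊢ p1, p1⊥
    [Ax]  ⊢ p1, p1⊥
  [⊗]  ⊢ p1, p1, (p1⊥ ⊗ p1⊥)
    [Ax]  ⊢ p1, p1⊥
    [Ax]  ⊢ p1, p1⊥

Result: YES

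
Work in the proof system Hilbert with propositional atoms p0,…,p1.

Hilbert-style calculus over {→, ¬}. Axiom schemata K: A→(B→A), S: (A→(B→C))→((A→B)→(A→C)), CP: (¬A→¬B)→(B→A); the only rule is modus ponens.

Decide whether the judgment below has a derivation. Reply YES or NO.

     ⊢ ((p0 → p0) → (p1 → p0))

Enumerate valuations to refute Γ ⊢ Δ:
  v=00: Γ:[] Δ:[((p0 → p0) → (p1 → p0))=T] refutes=False
  v=01: Γ:[] Δ:[((p0 → p0) → (p1 → p0))=F] refutes=True  ← countermodel

Result: NO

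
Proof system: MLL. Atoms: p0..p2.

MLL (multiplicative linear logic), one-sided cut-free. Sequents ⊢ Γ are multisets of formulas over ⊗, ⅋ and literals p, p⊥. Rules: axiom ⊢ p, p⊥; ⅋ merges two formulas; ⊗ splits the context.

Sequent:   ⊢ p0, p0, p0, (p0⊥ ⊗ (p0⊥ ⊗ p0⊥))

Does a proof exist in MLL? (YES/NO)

Proof tree:
[⊗]  ⊢ p0, p0, p0, (p0⊥ ⊗ (p0⊥ ⊗ p0⊥))
  [Ax]  ⊢ p0, p0⊥
  [⊗]  ⊢ p0, p0, (p0⊥ ⊗ p0⊥)
    [Ax]  ⊢ p0, p0⊥
    [Ax]  ⊢ p0, p0⊥

Result: YES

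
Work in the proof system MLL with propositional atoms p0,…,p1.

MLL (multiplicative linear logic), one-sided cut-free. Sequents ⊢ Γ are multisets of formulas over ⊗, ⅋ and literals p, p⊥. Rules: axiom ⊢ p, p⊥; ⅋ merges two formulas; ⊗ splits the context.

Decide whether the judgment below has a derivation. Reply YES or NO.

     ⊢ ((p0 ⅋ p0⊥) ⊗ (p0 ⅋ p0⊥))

Derivation trace:
[⊗]  ⊢ ((p0 ⅋ p0⊥) ⊗ (p0 ⅋ p0⊥))
  [⅋]  ⊢ (p0 ⅋ p0⊥)
    [Ax]  ⊢ p0, p0⊥
  [⅋]  ⊢ (p0 ⅋ p0⊥)
    [Ax]  ⊢ p0, p0⊥

Result: YES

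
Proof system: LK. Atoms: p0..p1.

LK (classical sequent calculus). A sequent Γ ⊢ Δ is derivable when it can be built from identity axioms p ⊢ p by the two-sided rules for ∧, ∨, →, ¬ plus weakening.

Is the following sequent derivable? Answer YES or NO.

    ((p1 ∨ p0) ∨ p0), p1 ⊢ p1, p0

Proof tree:
[WL] ((p1 ∨ p0) ∨ p0), p1 ⊢ p1, p0
  [∨L] ((p1 ∨ p0) ∨ p0) ⊢ p1, p0
    [∨L] (p1 ∨ p0) ⊢ p1, p0
      [Ax] p1 ⊢ p1
      [Ax] p0 ⊢ p0
    [Ax] p0 ⊢ p0

Result: YES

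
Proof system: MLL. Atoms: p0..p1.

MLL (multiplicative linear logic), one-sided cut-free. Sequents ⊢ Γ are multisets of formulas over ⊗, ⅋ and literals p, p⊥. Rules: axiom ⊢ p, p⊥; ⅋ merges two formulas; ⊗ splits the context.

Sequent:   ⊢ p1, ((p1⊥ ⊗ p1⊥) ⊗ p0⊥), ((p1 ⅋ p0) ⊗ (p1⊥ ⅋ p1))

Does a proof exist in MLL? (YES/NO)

Derivation (root first):
[⊗]  ⊢ p1, ((p1⊥ ⊗ p1⊥) ⊗ p0⊥), ((p1 ⅋ p0) ⊗ (p1⊥ ⅋ p1))
  [⅋]  ⊢ p1, ((p1⊥ ⊗ p1⊥) ⊗ p0⊥), (p1 ⅋ p0)
    [⊗]  ⊢ p1, p1, p0, ((p1⊥ ⊗ p1⊥) ⊗ p0⊥)
      [⊗]  ⊢ p1, p1, (p1⊥ ⊗ p1⊥)
        [Ax]  ⊢ p1, p1⊥
        [Ax]  ⊢ p1, p1⊥
      [Ax]  ⊢ p0, p0⊥
  [⅋]  ⊢ (p1⊥ ⅋ p1)
    [Ax]  ⊢ p1, p1⊥

Result: YES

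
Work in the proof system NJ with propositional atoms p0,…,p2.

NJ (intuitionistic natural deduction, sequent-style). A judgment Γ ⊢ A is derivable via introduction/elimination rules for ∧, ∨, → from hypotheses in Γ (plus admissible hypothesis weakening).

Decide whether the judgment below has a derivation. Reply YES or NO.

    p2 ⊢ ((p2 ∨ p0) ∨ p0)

Derivation trace:
[∨I₁] p2 ⊢ ((p2 ∨ p0) ∨ p0)
  [∨I₁] p2 ⊢ (p2 ∨ p0)
    [Ax] p2 ⊢ p2

Result: YES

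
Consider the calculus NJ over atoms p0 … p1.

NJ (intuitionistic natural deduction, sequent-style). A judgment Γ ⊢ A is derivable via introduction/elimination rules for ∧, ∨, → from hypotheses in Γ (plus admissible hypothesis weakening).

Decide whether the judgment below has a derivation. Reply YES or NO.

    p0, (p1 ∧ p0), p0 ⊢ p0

Derivation (root first):
[Wk] p0, (p1 ∧ p0), p0 ⊢ p0
  [Wk] p0, (p1 ∧ p0) ⊢ p0
    [Ax] p0 ⊢ p0

Result: YES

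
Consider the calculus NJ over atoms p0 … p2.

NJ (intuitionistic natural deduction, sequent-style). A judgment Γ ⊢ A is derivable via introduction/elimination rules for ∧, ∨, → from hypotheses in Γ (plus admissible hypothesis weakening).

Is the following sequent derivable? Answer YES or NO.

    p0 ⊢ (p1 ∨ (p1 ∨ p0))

Derivation trace:
[∨I₂] p0 ⊢ (p1 ∨ (p1 ∨ p0))
  [∨I₂] p0 ⊢ (p1 ∨ p0)
    [Ax] p0 ⊢ p0

Result: YES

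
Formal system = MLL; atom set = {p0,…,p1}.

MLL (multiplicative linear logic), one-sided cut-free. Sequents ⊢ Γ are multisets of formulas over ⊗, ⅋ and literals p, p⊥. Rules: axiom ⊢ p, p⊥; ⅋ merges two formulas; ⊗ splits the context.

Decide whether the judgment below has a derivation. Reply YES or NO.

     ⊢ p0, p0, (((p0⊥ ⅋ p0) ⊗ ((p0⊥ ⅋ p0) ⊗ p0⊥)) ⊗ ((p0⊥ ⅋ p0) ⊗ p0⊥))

Derivation (root first):
[⊗]  ⊢ p0, p0, (((p0⊥ ⅋ p0) ⊗ ((p0⊥ ⅋ p0) ⊗ p0⊥)) ⊗ ((p0⊥ ⅋ p0) ⊗ p0⊥))
  [⊗]  ⊢ p0, ((p0⊥ ⅋ p0) ⊗ ((p0⊥ ⅋ p0) ⊗ p0⊥))
    [⅋]  ⊢ (p0⊥ ⅋ p0)
      [Ax]  ⊢ p0, p0⊥
    [⊗]  ⊢ p0, ((p0⊥ ⅋ p0) ⊗ p0⊥)
      [⅋]  ⊢ (p0⊥ ⅋ p0)
        [Ax]  ⊢ p0, p0⊥
      [Ax]  ⊢ p0, p0⊥
  [⊗]  ⊢ p0, ((p0⊥ ⅋ p0) ⊗ p0⊥)
    [⅋]  ⊢ (p0⊥ ⅋ p0)
      [Ax]  ⊢ p0, p0⊥
    [Ax]  ⊢ p0, p0⊥

Result: YES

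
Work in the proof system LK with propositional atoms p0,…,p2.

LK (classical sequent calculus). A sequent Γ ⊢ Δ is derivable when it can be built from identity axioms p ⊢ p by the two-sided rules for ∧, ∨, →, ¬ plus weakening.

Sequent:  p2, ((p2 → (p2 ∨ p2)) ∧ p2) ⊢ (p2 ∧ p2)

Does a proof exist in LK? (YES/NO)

Proof tree:
[∧R] p2, ((p2 → (p2 ∨ p2)) ∧ p2) ⊢ (p2 ∧ p2)
  [∧L] ((p2 → (p2 ∨ p2)) ∧ p2) ⊢ p2
    [→L] p2, (p2 → (p2 ∨ p2)) ⊢ p2
      [Ax] p2 ⊢ p2
      [∨L] (p2 ∨ p2) ⊢ p2
        [Ax] p2 ⊢ p2
        [Ax] p2 ⊢ p2
  [Ax] p2 ⊢ p2

Result: YES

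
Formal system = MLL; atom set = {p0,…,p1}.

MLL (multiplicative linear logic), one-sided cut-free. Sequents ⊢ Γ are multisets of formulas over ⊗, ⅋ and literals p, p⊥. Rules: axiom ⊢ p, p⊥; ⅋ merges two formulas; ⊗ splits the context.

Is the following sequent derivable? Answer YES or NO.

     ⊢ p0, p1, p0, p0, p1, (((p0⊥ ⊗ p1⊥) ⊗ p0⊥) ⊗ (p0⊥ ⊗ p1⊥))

Derivation (root first):
[⊗]  ⊢ p0, p1, p0, p0, p1, (((p0⊥ ⊗ p1⊥) ⊗ p0⊥) ⊗ (p0⊥ ⊗ p1⊥))
  [⊗]  ⊢ p0, p1, p0, ((p0⊥ ⊗ p1⊥) ⊗ p0⊥)
    [⊗]  ⊢ p0, p1, (p0⊥ ⊗ p1⊥)
      [Ax]  ⊢ p0, p0⊥
      [Ax]  ⊢ p1, p1⊥
    [Ax]  ⊢ p0, p0⊥
  [⊗]  ⊢ p0, p1, (p0⊥ ⊗ p1⊥)
    [Ax]  ⊢ p0, p0⊥
    [Ax]  ⊢ p1, p1⊥

Result: YES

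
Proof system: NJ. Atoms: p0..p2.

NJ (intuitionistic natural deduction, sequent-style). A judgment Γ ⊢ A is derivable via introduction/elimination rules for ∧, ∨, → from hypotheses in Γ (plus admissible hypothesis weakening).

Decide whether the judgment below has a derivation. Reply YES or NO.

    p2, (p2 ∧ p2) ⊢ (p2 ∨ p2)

Proof tree:
[Wk] p2, (p2 ∧ p2) ⊢ (p2 ∨ p2)
  [∨I₁] p2 ⊢ (p2 ∨ p2)
    [Ax] p2 ⊢ p2

Result: YES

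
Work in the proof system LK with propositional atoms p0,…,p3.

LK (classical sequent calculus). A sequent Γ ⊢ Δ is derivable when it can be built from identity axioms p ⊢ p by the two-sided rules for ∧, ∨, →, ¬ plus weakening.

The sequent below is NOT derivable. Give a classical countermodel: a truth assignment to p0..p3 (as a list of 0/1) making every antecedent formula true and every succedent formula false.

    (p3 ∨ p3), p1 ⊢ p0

Truth-table refutation:
  v=0000: Γ:[(p3 ∨ p3)=F, p1=F] Δ:[p0=F] refutes=False
  v=0001: Γ:[(p3 ∨ p3)=T, p1=F] Δ:[p0=F] refutes=False
  v=0010: Γ:[(p3 ∨ p3)=F, p1=F] Δ:[p0=F] refutes=False
  v=0011: Γ:[(p3 ∨ p3)=T, p1=F] Δ:[p0=F] refutes=False
  v=0100: Γ:[(p3 ∨ p3)=F, p1=T] Δ:[p0=F] refutes=False
  v=0101: Γ:[(p3 ∨ p3)=T, p1=T] Δ:[p0=F] refutes=True  ← countermodel

Result: [0, 1, 0, 1]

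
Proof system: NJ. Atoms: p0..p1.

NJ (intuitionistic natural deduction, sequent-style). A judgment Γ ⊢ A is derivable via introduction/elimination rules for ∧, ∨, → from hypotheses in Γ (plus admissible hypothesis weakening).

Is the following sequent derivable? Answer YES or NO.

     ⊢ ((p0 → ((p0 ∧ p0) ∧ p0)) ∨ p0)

Proof tree:
[∨I₁]  ⊢ ((p0 → ((p0 ∧ p0) ∧ p0)) ∨ p0)
  [→I]  ⊢ (p0 → ((p0 ∧ p0) ∧ p0))
    [∧I] p0 ⊢ ((p0 ∧ p0) ∧ p0)
      [∧I] p0 ⊢ (p0 ∧ p0)
        [Ax] p0 ⊢ p0
        [Ax] p0 ⊢ p0
      [Ax] p0 ⊢ p0

Result: YES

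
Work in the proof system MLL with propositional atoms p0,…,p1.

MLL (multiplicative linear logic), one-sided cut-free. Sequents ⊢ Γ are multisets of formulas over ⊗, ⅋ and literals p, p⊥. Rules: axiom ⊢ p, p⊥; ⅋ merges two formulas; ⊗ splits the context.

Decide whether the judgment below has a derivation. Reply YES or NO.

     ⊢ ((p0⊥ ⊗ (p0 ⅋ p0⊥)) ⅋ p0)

Proof tree:
[⅋]  ⊢ ((p0⊥ ⊗ (p0 ⅋ p0⊥)) ⅋ p0)
  [⊗]  ⊢ p0, (p0⊥ ⊗ (p0 ⅋ p0⊥))
    [Ax]  ⊢ p0, p0⊥
    [⅋]  ⊢ (p0 ⅋ p0⊥)
      [Ax]  ⊢ p0, p0⊥

Result: YES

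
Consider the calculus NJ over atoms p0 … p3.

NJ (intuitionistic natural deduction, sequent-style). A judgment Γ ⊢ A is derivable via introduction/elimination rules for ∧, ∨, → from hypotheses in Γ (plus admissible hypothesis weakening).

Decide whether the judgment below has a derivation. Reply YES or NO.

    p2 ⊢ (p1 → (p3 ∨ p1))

Derivation (root first):
[Wk] p2 ⊢ (p1 → (p3 ∨ p1))
  [→I]  ⊢ (p1 → (p3 ∨ p1))
    [∨I₂] p1 ⊢ (p3 ∨ p1)
      [Ax] p1 ⊢ p1

Result: YES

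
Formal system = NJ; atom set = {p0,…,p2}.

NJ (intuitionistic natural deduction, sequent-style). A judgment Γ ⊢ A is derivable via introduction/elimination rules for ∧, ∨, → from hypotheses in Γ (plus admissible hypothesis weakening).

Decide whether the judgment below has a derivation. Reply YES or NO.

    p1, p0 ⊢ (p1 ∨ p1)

Proof tree:
[∨I₂] p1, p0 ⊢ (p1 ∨ p1)
  [Wk] p1, p0 ⊢ p1
    [Ax] p1 ⊢ p1

Result: YES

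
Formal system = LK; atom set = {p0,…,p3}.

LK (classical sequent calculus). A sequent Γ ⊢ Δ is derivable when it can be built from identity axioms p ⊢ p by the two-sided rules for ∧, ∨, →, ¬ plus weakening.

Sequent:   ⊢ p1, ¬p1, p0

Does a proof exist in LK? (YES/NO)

Derivation trace:
[WR]  ⊢ p1, ¬p1, p0
  [¬R]  ⊢ p1, ¬p1
    [Ax] p1 ⊢ p1

Result: YES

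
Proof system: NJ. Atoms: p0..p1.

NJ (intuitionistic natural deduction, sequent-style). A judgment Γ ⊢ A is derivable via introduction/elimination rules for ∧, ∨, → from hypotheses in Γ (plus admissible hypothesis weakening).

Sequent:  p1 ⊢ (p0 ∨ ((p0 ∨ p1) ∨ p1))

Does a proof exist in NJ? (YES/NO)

Derivation trace:
[∨I₂] p1 ⊢ (p0 ∨ ((p0 ∨ p1) ∨ p1))
  [∨I₁] p1 ⊢ ((p0 ∨ p1) ∨ p1)
    [∨I₂] p1 ⊢ (p0 ∨ p1)
      [Ax] p1 ⊢ p1

Result: YES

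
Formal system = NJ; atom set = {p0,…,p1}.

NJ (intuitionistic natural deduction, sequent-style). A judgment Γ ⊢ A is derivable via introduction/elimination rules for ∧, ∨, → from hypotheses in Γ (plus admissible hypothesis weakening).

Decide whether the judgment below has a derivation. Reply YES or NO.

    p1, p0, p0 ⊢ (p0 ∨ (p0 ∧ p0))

Derivation (root first):
[Wk] p1, p0, p0 ⊢ (p0 ∨ (p0 ∧ p0))
  [∨I₂] p1, p0 ⊢ (p0 ∨ (p0 ∧ p0))
    [∧I] p1, p0 ⊢ (p0 ∧ p0)
      [Wk] p0, p1 ⊢ p0
        [Ax] p0 ⊢ p0
      [Ax] p0 ⊢ p0

Result: YES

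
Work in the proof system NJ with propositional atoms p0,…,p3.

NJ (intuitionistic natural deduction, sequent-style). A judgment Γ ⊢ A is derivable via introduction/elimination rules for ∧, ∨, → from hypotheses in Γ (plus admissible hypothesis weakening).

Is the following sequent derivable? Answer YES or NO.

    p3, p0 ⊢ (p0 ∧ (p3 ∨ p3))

Derivation trace:
[∧I] p3, p0 ⊢ (p0 ∧ (p3 ∨ p3))
  [Ax] p0 ⊢ p0
  [∨I₂] p3 ⊢ (p3 ∨ p3)
    [Ax] p3 ⊢ p3

Result: YES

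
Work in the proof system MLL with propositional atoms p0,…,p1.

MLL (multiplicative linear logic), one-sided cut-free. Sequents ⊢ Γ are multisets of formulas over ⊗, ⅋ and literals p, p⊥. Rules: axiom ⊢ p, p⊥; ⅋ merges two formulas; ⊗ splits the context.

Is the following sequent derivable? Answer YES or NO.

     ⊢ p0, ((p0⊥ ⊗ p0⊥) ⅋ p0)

Proof tree:
[⅋]  ⊢ p0, ((p0⊥ ⊗ p0⊥) ⅋ p0)
  [⊗]  ⊢ p0, p0, (p0⊥ ⊗ p0⊥)
    [Ax]  ⊢ p0, p0⊥
    [Ax]  ⊢ p0, p0⊥

Result: YES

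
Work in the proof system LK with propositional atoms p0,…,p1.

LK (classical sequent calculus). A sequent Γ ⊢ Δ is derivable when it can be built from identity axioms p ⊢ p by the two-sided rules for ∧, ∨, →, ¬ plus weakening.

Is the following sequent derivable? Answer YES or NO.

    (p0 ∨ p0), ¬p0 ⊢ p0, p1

Proof tree:
[WR] (p0 ∨ p0), ¬p0 ⊢ p0, p1
  [WR] (p0 ∨ p0), ¬p0 ⊢ p0
    [¬L] (p0 ∨ p0), ¬p0 ⊢ 
      [∨L] (p0 ∨ p0) ⊢ p0
        [Ax] p0 ⊢ p0
        [Ax] p0 ⊢ p0

Result: YES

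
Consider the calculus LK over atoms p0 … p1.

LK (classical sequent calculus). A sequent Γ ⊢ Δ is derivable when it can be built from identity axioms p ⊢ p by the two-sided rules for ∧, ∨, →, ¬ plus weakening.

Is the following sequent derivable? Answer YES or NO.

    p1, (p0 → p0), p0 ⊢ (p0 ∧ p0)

Proof tree:
[∧R] p1, (p0 → p0), p0 ⊢ (p0 ∧ p0)
  [WL] p0, p1 ⊢ p0
    [Ax] p0 ⊢ p0
  [→L] p0, (p0 → p0) ⊢ p0
    [Ax] p0 ⊢ p0
    [Ax] p0 ⊢ p0

Result: YES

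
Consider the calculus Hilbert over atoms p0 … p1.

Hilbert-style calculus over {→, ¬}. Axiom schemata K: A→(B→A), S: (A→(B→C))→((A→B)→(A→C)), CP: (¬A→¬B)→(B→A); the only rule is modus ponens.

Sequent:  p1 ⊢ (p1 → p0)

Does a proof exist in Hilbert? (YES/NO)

Search for a countermodel by truth-table:
  v=00: Γ:[p1=F] Δ:[(p1 → p0)=T] refutes=False
  v=01: Γ:[p1=T] Δ:[(p1 → p0)=F] refutes=True  ← countermodel

Result: NO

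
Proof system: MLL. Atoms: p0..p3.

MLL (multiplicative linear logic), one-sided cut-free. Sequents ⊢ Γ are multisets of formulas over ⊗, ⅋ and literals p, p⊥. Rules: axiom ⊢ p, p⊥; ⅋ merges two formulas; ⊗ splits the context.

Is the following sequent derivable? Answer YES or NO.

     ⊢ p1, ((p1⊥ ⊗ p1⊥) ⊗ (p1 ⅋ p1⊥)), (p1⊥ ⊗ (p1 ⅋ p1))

Proof tree:
[⊗]  ⊢ p1, ((p1⊥ ⊗ p1⊥) ⊗ (p1 ⅋ p1⊥)), (p1⊥ ⊗ (p1 ⅋ p1))
  [Ax]  ⊢ p1, p1⊥
  [⅋]  ⊢ ((p1⊥ ⊗ p1⊥) ⊗ (p1 ⅋ p1⊥)), (p1 ⅋ p1)
    [⊗]  ⊢ p1, p1, ((p1⊥ ⊗ p1⊥) ⊗ (p1 ⅋ p1⊥))
      [⊗]  ⊢ p1, p1, (p1⊥ ⊗ p1⊥)
        [Ax]  ⊢ p1, p1⊥
        [Ax]  ⊢ p1, p1⊥
      [⅋]  ⊢ (p1 ⅋ p1⊥)
        [Ax]  ⊢ p1, p1⊥

Result: YES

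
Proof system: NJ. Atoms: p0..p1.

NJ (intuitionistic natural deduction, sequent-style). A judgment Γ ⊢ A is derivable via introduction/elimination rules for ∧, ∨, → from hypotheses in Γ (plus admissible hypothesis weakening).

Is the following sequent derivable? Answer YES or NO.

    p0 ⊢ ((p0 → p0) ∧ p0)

Derivation (root first):
[∧I] p0 ⊢ ((p0 → p0) ∧ p0)
  [→I]  ⊢ (p0 → p0)
    [Ax] p0 ⊢ p0
  [Ax] p0 ⊢ p0

Result: YES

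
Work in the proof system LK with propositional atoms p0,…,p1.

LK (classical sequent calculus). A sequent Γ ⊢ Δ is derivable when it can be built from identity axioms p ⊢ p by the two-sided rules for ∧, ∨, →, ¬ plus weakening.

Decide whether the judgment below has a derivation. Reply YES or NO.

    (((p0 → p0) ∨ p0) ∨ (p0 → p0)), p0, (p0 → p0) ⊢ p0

Derivation trace:
[→L] (((p0 → p0) ∨ p0) ∨ (p0 → p0)), p0, (p0 → p0) ⊢ p0
  [∨L] p0, (((p0 → p0) ∨ p0) ∨ (p0 → p0)) ⊢ p0
    [∨L] p0, ((p0 → p0) ∨ p0) ⊢ p0
      [→L] p0, (p0 → p0) ⊢ p0
        [Ax] p0 ⊢ p0
        [Ax] p0 ⊢ p0
      [Ax] p0 ⊢ p0
    [→L] p0, (p0 → p0) ⊢ p0
      [Ax] p0 ⊢ p0
      [Ax] p0 ⊢ p0
  [Ax] p0 ⊢ p0

Result: YES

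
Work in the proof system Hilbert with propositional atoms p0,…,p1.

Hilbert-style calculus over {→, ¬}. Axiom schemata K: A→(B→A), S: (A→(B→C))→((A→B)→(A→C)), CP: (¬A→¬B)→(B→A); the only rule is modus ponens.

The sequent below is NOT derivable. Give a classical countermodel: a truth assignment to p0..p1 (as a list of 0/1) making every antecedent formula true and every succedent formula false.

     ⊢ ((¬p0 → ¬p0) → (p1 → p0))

Truth-table refutation:
  v=00: Γ:[] Δ:[((¬p0 → ¬p0) → (p1 → p0))=T] refutes=False
  v=01: Γ:[] Δ:[((¬p0 → ¬p0) → (p1 → p0))=F] refutes=True  ← countermodel

Result: [0, 1]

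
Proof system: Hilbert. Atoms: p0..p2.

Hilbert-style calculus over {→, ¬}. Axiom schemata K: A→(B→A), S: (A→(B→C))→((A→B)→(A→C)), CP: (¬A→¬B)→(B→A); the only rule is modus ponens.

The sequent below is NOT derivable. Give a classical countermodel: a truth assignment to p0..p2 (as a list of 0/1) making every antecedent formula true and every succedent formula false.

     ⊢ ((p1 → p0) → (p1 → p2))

Search for a countermodel by truth-table:
  v=000: Γ:[] Δ:[((p1 → p0) → (p1 → p2))=T] refutes=False
  v=001: Γ:[] Δ:[((p1 → p0) → (p1 → p2))=T] refutes=False
  v=010: Γ:[] Δ:[((p1 → p0) → (p1 → p2))=T] refutes=False
  v=011: Γ:[] Δ:[((p1 → p0) → (p1 → p2))=T] refutes=False
  v=100: Γ:[] Δ:[((p1 → p0) → (p1 → p2))=T] refutes=False
  v=101: Γ:[] Δ:[((p1 → p0) → (p1 → p2))=T] refutes=False
  v=110: Γ:[] Δ:[((p1 → p0) → (p1 → p2))=F] refutes=True  ← countermodel

Result: [1, 1, 0]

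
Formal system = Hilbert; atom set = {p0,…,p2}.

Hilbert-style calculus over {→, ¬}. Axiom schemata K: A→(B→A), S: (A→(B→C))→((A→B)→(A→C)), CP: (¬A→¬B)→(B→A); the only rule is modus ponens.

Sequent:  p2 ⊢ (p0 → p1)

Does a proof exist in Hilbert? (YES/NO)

Enumerate valuations to refute Γ ⊢ Δ:
  v=000: Γ:[p2=F] Δ:[(p0 → p1)=T] refutes=False
  v=001: Γ:[p2=T] Δ:[(p0 → p1)=T] refutes=False
  v=010: Γ:[p2=F] Δ:[(p0 → p1)=T] refutes=False
  v=011: Γ:[p2=T] Δ:[(p0 → p1)=T] refutes=False
  v=100: Γ:[p2=F] Δ:[(p0 → p1)=F] refutes=False
  v=101: Γ:[p2=T] Δ:[(p0 → p1)=F] refutes=True  ← countermodel

Result: NO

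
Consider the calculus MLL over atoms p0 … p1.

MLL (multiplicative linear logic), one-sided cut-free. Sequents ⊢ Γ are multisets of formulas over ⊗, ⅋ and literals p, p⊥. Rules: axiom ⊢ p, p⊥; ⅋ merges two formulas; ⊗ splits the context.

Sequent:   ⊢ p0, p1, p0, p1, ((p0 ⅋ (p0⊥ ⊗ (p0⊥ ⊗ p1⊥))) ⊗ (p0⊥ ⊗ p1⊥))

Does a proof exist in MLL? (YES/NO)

Derivation (root first):
[⊗]  ⊢ p0, p1, p0, p1, ((p0 ⅋ (p0⊥ ⊗ (p0⊥ ⊗ p1⊥))) ⊗ (p0⊥ ⊗ p1⊥))
  [⅋]  ⊢ p0, p1, (p0 ⅋ (p0⊥ ⊗ (p0⊥ ⊗ p1⊥)))
    [⊗]  ⊢ p0, p0, p1, (p0⊥ ⊗ (p0⊥ ⊗ p1⊥))
      [Ax]  ⊢ p0, p0⊥
      [⊗]  ⊢ p0, p1, (p0⊥ ⊗ p1⊥)
        [Ax]  ⊢ p0, p0⊥
        [Ax]  ⊢ p1, p1⊥
  [⊗]  ⊢ p0, p1, (p0⊥ ⊗ p1⊥)
    [Ax]  ⊢ p0, p0⊥
    [Ax]  ⊢ p1, p1⊥

Result: YES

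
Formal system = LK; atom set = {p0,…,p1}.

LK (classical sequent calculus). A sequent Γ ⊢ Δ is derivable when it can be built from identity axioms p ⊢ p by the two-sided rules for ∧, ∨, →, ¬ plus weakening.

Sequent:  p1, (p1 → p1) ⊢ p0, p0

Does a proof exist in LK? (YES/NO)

Search for a countermodel by truth-table:
  v=00: Γ:[p1=F, (p1 → p1)=T] Δ:[p0=F, p0=F] refutes=False
  v=01: Γ:[p1=T, (p1 → p1)=T] Δ:[p0=F, p0=F] refutes=True  ← countermodel

Result: NO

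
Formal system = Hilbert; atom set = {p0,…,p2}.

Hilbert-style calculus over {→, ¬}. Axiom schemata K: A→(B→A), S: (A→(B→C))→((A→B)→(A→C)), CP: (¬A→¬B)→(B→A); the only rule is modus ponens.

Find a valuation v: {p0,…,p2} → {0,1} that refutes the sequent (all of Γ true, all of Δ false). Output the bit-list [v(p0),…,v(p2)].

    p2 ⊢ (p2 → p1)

Enumerate valuations to refute Γ ⊢ Δ:
  v=000: Γ:[p2=F] Δ:[(p2 → p1)=T] refutes=False
  v=001: Γ:[p2=T] Δ:[(p2 → p1)=F] refutes=True  ← countermodel

Result: [0, 0, 1]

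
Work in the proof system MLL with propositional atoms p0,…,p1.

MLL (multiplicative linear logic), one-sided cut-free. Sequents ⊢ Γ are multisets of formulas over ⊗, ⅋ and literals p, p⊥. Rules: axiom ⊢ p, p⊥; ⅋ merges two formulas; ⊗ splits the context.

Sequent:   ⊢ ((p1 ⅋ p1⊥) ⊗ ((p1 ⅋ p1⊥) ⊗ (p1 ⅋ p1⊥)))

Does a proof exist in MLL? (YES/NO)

Proof tree:
[⊗]  ⊢ ((p1 ⅋ p1⊥) ⊗ ((p1 ⅋ p1⊥) ⊗ (p1 ⅋ p1⊥)))
  [⅋]  ⊢ (p1 ⅋ p1⊥)
    [Ax]  ⊢ p1, p1⊥
  [⊗]  ⊢ ((p1 ⅋ p1⊥) ⊗ (p1 ⅋ p1⊥))
    [⅋]  ⊢ (p1 ⅋ p1⊥)
      [Ax]  ⊢ p1, p1⊥
    [⅋]  ⊢ (p1 ⅋ p1⊥)
      [Ax]  ⊢ p1, p1⊥

Result: YES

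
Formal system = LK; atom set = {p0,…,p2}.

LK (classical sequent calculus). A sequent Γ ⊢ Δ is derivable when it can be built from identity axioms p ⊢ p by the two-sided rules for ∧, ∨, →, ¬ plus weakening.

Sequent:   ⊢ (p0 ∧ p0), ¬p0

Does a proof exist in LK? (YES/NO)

Proof tree:
[¬R]  ⊢ (p0 ∧ p0), ¬p0
  [∧R] p0 ⊢ (p0 ∧ p0)
    [Ax] p0 ⊢ p0
    [Ax] p0 ⊢ p0

Result: YES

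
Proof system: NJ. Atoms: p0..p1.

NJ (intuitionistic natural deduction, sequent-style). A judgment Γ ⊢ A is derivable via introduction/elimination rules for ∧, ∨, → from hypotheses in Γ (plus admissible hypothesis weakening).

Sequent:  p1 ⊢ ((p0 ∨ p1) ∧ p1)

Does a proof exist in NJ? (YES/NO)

Derivation trace:
[∧I] p1 ⊢ ((p0 ∨ p1) ∧ p1)
  [∨I₂] p1 ⊢ (p0 ∨ p1)
    [Ax] p1 ⊢ p1
  [Ax] p1 ⊢ p1

Result: YES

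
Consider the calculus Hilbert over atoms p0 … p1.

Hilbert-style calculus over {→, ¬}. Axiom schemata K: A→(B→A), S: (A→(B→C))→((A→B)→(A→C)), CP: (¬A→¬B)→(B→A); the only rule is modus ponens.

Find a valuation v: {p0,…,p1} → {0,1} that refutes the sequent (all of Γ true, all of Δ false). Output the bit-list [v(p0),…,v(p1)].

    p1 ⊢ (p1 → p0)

Truth-table refutation:
  v=00: Γ:[p1=F] Δ:[(p1 → p0)=T] refutes=False
  v=01: Γ:[p1=T] Δ:[(p1 → p0)=F] refutes=True  ← countermodel

Result: [0, 1]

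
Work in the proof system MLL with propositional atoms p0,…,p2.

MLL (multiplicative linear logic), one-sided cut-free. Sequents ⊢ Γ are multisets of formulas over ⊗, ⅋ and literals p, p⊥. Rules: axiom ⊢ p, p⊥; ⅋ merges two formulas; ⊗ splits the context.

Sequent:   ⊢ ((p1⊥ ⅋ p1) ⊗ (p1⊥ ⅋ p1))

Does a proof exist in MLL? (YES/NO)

Derivation (root first):
[⊗]  ⊢ ((p1⊥ ⅋ p1) ⊗ (p1⊥ ⅋ p1))
  [⅋]  ⊢ (p1⊥ ⅋ p1)
    [Ax]  ⊢ p1, p1⊥
  [⅋]  ⊢ (p1⊥ ⅋ p1)
    [Ax]  ⊢ p1, p1⊥

Result: YES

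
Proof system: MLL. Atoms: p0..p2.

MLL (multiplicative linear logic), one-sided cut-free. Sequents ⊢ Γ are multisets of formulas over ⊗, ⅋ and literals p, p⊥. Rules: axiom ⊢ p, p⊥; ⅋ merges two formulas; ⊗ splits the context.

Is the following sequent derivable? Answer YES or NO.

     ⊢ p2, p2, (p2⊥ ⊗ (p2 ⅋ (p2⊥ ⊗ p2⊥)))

Derivation trace:
[⊗]  ⊢ p2, p2, (p2⊥ ⊗ (p2 ⅋ (p2⊥ ⊗ p2⊥)))
  [Ax]  ⊢ p2, p2⊥
  [⅋]  ⊢ p2, (p2 ⅋ (p2⊥ ⊗ p2⊥))
    [⊗]  ⊢ p2, p2, (p2⊥ ⊗ p2⊥)
      [Ax]  ⊢ p2, p2⊥
      [Ax]  ⊢ p2, p2⊥

Result: YES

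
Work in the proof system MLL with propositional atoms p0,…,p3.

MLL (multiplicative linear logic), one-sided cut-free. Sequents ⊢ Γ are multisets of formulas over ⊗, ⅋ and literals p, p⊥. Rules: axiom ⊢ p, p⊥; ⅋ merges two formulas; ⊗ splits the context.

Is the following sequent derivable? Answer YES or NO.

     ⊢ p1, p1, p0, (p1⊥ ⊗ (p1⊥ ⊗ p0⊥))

Proof tree:
[⊗]  ⊢ p1, p1, p0, (p1⊥ ⊗ (p1⊥ ⊗ p0⊥))
  [Ax]  ⊢ p1, p1⊥
  [⊗]  ⊢ p1, p0, (p1⊥ ⊗ p0⊥)
    [Ax]  ⊢ p1, p1⊥
    [Ax]  ⊢ p0, p0⊥

Result: YES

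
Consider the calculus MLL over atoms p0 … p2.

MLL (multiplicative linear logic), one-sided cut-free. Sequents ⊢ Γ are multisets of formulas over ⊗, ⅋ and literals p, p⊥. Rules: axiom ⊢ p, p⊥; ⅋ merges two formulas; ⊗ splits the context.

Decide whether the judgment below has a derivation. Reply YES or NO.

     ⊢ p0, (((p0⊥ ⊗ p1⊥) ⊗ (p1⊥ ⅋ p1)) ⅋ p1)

Derivation trace:
[⅋]  ⊢ p0, (((p0⊥ ⊗ p1⊥) ⊗ (p1⊥ ⅋ p1)) ⅋ p1)
  [⊗]  ⊢ p0, p1, ((p0⊥ ⊗ p1⊥) ⊗ (p1⊥ ⅋ p1))
    [⊗]  ⊢ p0, p1, (p0⊥ ⊗ p1⊥)
      [Ax]  ⊢ p0, p0⊥
      [Ax]  ⊢ p1, p1⊥
    [⅋]  ⊢ (p1⊥ ⅋ p1)
      [Ax]  ⊢ p1, p1⊥

Result: YES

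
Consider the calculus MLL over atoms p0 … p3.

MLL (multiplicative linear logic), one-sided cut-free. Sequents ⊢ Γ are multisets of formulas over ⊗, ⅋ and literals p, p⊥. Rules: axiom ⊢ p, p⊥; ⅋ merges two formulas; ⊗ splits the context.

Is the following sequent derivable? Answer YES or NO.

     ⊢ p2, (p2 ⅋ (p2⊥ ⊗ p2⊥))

Proof tree:
[⅋]  ⊢ p2, (p2 ⅋ (p2⊥ ⊗ p2⊥))
  [⊗]  ⊢ p2, p2, (p2⊥ ⊗ p2⊥)
    [Ax]  ⊢ p2, p2⊥
    [Ax]  ⊢ p2, p2⊥

Result: YES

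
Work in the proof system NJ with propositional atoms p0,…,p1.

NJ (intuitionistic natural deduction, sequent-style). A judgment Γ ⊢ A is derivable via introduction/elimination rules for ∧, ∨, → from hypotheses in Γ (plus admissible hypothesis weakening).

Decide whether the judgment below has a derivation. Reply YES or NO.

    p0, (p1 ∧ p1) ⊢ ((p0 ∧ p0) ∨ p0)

Derivation (root first):
[∨I₁] p0, (p1 ∧ p1) ⊢ ((p0 ∧ p0) ∨ p0)
  [Wk] p0, (p1 ∧ p1) ⊢ (p0 ∧ p0)
    [∧I] p0 ⊢ (p0 ∧ p0)
      [Ax] p0 ⊢ p0
      [Ax] p0 ⊢ p0

Result: YES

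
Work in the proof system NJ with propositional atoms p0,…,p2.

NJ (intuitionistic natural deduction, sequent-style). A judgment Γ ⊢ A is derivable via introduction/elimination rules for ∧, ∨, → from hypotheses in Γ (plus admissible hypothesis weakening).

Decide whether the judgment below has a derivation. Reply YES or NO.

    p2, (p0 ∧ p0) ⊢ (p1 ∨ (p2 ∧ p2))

Derivation (root first):
[Wk] p2, (p0 ∧ p0) ⊢ (p1 ∨ (p2 ∧ p2))
  [∨I₂] p2 ⊢ (p1 ∨ (p2 ∧ p2))
    [∧I] p2 ⊢ (p2 ∧ p2)
      [Ax] p2 ⊢ p2
      [Ax] p2 ⊢ p2

Result: YES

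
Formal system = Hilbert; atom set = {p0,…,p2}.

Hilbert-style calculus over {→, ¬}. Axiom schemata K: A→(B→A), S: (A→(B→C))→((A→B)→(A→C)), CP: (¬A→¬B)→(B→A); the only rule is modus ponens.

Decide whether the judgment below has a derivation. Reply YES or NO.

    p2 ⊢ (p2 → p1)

Enumerate valuations to refute Γ ⊢ Δ:
  v=000: Γ:[p2=F] Δ:[(p2 → p1)=T] refutes=False
  v=001: Γ:[p2=T] Δ:[(p2 → p1)=F] refutes=True  ← countermodel

Result: NO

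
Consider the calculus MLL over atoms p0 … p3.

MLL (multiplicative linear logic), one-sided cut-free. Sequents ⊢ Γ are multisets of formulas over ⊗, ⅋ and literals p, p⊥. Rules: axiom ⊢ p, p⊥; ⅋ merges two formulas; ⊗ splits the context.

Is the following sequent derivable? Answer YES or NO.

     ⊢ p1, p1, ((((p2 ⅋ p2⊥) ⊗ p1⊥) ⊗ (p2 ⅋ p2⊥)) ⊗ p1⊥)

Derivation (root first):
[⊗]  ⊢ p1, p1, ((((p2 ⅋ p2⊥) ⊗ p1⊥) ⊗ (p2 ⅋ p2⊥)) ⊗ p1⊥)
  [⊗]  ⊢ p1, (((p2 ⅋ p2⊥) ⊗ p1⊥) ⊗ (p2 ⅋ p2⊥))
    [⊗]  ⊢ p1, ((p2 ⅋ p2⊥) ⊗ p1⊥)
      [⅋]  ⊢ (p2 ⅋ p2⊥)
        [Ax]  ⊢ p2, p2⊥
      [Ax]  ⊢ p1, p1⊥
    [⅋]  ⊢ (p2 ⅋ p2⊥)
      [Ax]  ⊢ p2, p2⊥
  [Ax]  ⊢ p1, p1⊥

Result: YES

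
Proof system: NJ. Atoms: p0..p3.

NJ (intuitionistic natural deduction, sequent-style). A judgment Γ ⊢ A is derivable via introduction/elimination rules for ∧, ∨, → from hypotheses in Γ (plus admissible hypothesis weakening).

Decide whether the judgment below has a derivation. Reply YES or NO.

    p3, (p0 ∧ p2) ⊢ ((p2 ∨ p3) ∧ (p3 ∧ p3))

Proof tree:
[∧I] p3, (p0 ∧ p2) ⊢ ((p2 ∨ p3) ∧ (p3 ∧ p3))
  [∨I₂] p3, (p0 ∧ p2) ⊢ (p2 ∨ p3)
    [Wk] p3, (p0 ∧ p2) ⊢ p3
      [Ax] p3 ⊢ p3
  [∧I] p3 ⊢ (p3 ∧ p3)
    [Ax] p3 ⊢ p3
    [Ax] p3 ⊢ p3

Result: YES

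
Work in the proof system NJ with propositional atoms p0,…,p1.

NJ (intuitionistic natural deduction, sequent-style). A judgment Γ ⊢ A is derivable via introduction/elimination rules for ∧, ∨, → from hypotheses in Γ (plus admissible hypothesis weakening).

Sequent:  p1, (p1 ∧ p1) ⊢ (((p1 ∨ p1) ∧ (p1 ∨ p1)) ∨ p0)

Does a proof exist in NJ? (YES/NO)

Proof tree:
[∨I₁] p1, (p1 ∧ p1) ⊢ (((p1 ∨ p1) ∧ (p1 ∨ p1)) ∨ p0)
  [∧I] p1, (p1 ∧ p1) ⊢ ((p1 ∨ p1) ∧ (p1 ∨ p1))
    [∨I₂] p1, (p1 ∧ p1) ⊢ (p1 ∨ p1)
      [Wk] p1, (p1 ∧ p1) ⊢ p1
        [Ax] p1 ⊢ p1
    [∨I₂] p1 ⊢ (p1 ∨ p1)
      [Ax] p1 ⊢ p1

Result: YES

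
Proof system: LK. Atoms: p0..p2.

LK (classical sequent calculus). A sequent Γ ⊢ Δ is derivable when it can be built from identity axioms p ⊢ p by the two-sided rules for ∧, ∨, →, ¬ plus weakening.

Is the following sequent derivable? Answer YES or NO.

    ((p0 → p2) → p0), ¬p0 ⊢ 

Derivation (root first):
[¬L] ((p0 → p2) → p0), ¬p0 ⊢ 
  [→L] ((p0 → p2) → p0) ⊢ p0
    [→R]  ⊢ p0, (p0 → p2)
      [WR] p0 ⊢ p0, p2
        [Ax] p0 ⊢ p0
    [Ax] p0 ⊢ p0

Result: YES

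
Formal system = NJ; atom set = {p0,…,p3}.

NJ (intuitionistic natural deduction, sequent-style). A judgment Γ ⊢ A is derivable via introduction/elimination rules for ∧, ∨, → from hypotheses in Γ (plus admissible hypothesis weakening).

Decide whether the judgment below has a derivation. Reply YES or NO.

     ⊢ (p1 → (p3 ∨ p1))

Derivation (root first):
[→I]  ⊢ (p1 → (p3 ∨ p1))
  [∨I₂] p1 ⊢ (p3 ∨ p1)
    [Ax] p1 ⊢ p1

Result: YES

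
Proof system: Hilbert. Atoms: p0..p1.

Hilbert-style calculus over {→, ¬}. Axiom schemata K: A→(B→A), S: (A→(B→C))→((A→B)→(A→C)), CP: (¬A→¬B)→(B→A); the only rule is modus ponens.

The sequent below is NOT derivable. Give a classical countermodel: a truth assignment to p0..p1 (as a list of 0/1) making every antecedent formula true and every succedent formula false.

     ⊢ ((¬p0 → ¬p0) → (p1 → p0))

Truth-table refutation:
  v=00: Γ:[] Δ:[((¬p0 → ¬p0) → (p1 → p0))=T] refutes=False
  v=01: Γ:[] Δ:[((¬p0 → ¬p0) → (p1 → p0))=F] refutes=True  ← countermodel

Result: [0, 1]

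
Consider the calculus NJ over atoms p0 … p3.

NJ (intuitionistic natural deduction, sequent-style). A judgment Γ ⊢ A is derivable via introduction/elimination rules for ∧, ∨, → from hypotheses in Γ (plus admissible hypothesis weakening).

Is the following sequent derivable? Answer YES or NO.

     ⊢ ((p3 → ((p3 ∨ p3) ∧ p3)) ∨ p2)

Derivation (root first):
[∨I₁]  ⊢ ((p3 → ((p3 ∨ p3) ∧ p3)) ∨ p2)
  [→I]  ⊢ (p3 → ((p3 ∨ p3) ∧ p3))
    [∧I] p3 ⊢ ((p3 ∨ p3) ∧ p3)
      [∨I₂] p3 ⊢ (p3 ∨ p3)
        [Ax] p3 ⊢ p3
      [Ax] p3 ⊢ p3

Result: YES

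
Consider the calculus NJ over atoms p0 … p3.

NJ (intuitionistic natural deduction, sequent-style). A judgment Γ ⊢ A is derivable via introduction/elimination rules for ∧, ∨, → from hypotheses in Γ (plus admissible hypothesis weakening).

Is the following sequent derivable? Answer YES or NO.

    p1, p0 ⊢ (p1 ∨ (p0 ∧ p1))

Derivation trace:
[∨I₂] p1, p0 ⊢ (p1 ∨ (p0 ∧ p1))
  [∧I] p1, p0 ⊢ (p0 ∧ p1)
    [Ax] p0 ⊢ p0
    [Ax] p1 ⊢ p1

Result: YES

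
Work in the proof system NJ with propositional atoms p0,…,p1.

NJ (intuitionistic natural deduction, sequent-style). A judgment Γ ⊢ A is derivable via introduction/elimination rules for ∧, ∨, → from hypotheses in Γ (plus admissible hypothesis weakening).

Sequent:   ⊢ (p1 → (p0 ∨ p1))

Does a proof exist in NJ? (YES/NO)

Derivation (root first):
[→I]  ⊢ (p1 → (p0 ∨ p1))
  [∨I₂] p1 ⊢ (p0 ∨ p1)
    [Ax] p1 ⊢ p1

Result: YES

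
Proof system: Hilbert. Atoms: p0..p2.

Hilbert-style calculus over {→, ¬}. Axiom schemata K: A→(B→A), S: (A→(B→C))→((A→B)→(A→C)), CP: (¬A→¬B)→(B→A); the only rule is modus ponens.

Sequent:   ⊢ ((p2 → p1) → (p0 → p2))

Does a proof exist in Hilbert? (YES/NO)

Truth-table refutation:
  v=000: Γ:[] Δ:[((p2 → p1) → (p0 → p2))=T] refutes=False
  v=001: Γ:[] Δ:[((p2 → p1) → (p0 → p2))=T] refutes=False
  v=010: Γ:[] Δ:[((p2 → p1) → (p0 → p2))=T] refutes=False
  v=011: Γ:[] Δ:[((p2 → p1) → (p0 → p2))=T] refutes=False
  v=100: Γ:[] Δ:[((p2 → p1) → (p0 → p2))=F] refutes=True  ← countermodel

Result: NO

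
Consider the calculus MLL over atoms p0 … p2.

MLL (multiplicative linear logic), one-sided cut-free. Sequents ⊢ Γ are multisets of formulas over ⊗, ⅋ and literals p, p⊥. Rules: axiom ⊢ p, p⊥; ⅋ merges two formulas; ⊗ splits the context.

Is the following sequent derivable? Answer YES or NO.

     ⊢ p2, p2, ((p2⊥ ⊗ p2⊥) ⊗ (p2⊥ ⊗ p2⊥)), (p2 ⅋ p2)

Derivation (root first):
[⅋]  ⊢ p2, p2, ((p2⊥ ⊗ p2⊥) ⊗ (p2⊥ ⊗ p2⊥)), (p2 ⅋ p2)
  [⊗]  ⊢ p2, p2, p2, p2, ((p2⊥ ⊗ p2⊥) ⊗ (p2⊥ ⊗ p2⊥))
    [⊗]  ⊢ p2, p2, (p2⊥ ⊗ p2⊥)
      [Ax]  ⊢ p2, p2⊥
      [Ax]  ⊢ p2, p2⊥
    [⊗]  ⊢ p2, p2, (p2⊥ ⊗ p2⊥)
      [Ax]  ⊢ p2, p2⊥
      [Ax]  ⊢ p2, p2⊥

Result: YES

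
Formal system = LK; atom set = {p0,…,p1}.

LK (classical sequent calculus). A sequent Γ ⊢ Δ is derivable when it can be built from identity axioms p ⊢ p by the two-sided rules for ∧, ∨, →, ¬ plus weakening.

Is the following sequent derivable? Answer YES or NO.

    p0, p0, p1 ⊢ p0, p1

Proof tree:
[WR] p0, p0, p1 ⊢ p0, p1
  [WL] p0, p0, p1 ⊢ p0
    [WL] p0, p0 ⊢ p0
      [Ax] p0 ⊢ p0

Result: YES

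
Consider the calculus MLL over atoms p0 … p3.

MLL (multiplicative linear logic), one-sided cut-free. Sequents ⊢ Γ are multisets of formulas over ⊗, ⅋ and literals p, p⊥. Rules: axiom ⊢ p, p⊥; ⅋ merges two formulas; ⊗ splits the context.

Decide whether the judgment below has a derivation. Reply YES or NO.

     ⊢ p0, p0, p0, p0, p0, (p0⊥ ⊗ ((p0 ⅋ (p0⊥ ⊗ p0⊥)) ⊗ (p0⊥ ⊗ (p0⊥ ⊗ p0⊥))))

Derivation (root first):
[⊗]  ⊢ p0, p0, p0, p0, p0, (p0⊥ ⊗ ((p0 ⅋ (p0⊥ ⊗ p0⊥)) ⊗ (p0⊥ ⊗ (p0⊥ ⊗ p0⊥))))
  [Ax]  ⊢ p0, p0⊥
  [⊗]  ⊢ p0, p0, p0, p0, ((p0 ⅋ (p0⊥ ⊗ p0⊥)) ⊗ (p0⊥ ⊗ (p0⊥ ⊗ p0⊥)))
    [⅋]  ⊢ p0, (p0 ⅋ (p0⊥ ⊗ p0⊥))
      [⊗]  ⊢ p0, p0, (p0⊥ ⊗ p0⊥)
        [Ax]  ⊢ p0, p0⊥
        [Ax]  ⊢ p0, p0⊥
    [⊗]  ⊢ p0, p0, p0, (p0⊥ ⊗ (p0⊥ ⊗ p0⊥))
      [Ax]  ⊢ p0, p0⊥
      [⊗]  ⊢ p0, p0, (p0⊥ ⊗ p0⊥)
        [Ax]  ⊢ p0, p0⊥
        [Ax]  ⊢ p0, p0⊥

Result: YES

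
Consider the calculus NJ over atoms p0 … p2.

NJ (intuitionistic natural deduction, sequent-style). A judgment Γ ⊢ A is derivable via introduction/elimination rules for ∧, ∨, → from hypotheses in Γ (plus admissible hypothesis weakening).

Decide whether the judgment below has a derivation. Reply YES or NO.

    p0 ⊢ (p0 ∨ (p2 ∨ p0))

Derivation trace:
[∨I₂] p0 ⊢ (p0 ∨ (p2 ∨ p0))
  [∨I₂] p0 ⊢ (p2 ∨ p0)
    [Ax] p0 ⊢ p0

Result: YES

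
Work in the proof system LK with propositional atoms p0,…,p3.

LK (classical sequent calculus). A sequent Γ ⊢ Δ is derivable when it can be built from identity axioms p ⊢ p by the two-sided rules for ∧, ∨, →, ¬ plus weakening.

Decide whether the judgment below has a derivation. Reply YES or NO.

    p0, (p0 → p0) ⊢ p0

Derivation (root first):
[→L] p0, (p0 → p0) ⊢ p0
  [Ax] p0 ⊢ p0
  [WR] p0 ⊢ p0, p0
    [Ax] p0 ⊢ p0

Result: YES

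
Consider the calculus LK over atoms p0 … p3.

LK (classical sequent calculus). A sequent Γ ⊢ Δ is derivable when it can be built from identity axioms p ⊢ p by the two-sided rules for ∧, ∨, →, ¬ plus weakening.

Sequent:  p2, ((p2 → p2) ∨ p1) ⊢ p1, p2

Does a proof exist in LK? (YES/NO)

Derivation trace:
[∨L] p2, ((p2 → p2) ∨ p1) ⊢ p1, p2
  [→L] p2, (p2 → p2) ⊢ p2
    [Ax] p2 ⊢ p2
    [Ax] p2 ⊢ p2
  [Ax] p1 ⊢ p1

Result: YES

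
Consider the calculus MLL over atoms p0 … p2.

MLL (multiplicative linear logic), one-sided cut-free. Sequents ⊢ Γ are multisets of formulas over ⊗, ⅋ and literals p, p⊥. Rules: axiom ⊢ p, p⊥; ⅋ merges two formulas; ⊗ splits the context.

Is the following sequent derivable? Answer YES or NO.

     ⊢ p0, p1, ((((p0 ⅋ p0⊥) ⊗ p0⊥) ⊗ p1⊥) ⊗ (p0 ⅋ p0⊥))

Proof tree:
[⊗]  ⊢ p0, p1, ((((p0 ⅋ p0⊥) ⊗ p0⊥) ⊗ p1⊥) ⊗ (p0 ⅋ p0⊥))
  [⊗]  ⊢ p0, p1, (((p0 ⅋ p0⊥) ⊗ p0⊥) ⊗ p1⊥)
    [⊗]  ⊢ p0, ((p0 ⅋ p0⊥) ⊗ p0⊥)
      [⅋]  ⊢ (p0 ⅋ p0⊥)
        [Ax]  ⊢ p0, p0⊥
      [Ax]  ⊢ p0, p0⊥
    [Ax]  ⊢ p1, p1⊥
  [⅋]  ⊢ (p0 ⅋ p0⊥)
    [Ax]  ⊢ p0, p0⊥

Result: YES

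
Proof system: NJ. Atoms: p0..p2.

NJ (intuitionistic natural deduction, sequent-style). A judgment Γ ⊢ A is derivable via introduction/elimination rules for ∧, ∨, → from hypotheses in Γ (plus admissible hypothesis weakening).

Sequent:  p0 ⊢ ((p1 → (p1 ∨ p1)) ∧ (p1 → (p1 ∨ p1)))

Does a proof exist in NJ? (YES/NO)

Proof tree:
[∧I] p0 ⊢ ((p1 → (p1 ∨ p1)) ∧ (p1 → (p1 ∨ p1)))
  [Wk] p0 ⊢ (p1 → (p1 ∨ p1))
    [→I]  ⊢ (p1 → (p1 ∨ p1))
      [∨I₂] p1 ⊢ (p1 ∨ p1)
        [Ax] p1 ⊢ p1
  [→I]  ⊢ (p1 → (p1 ∨ p1))
    [∨I₂] p1 ⊢ (p1 ∨ p1)
      [Ax] p1 ⊢ p1

Result: YES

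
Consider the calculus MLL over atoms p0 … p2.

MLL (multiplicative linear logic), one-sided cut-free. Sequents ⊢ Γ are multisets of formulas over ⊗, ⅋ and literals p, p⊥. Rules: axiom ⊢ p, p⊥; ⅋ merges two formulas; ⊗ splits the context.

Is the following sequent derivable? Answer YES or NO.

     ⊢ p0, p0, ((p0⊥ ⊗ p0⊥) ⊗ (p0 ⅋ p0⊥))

Derivation (root first):
[⊗]  ⊢ p0, p0, ((p0⊥ ⊗ p0⊥) ⊗ (p0 ⅋ p0⊥))
  [⊗]  ⊢ p0, p0, (p0⊥ ⊗ p0⊥)
    [Ax]  ⊢ p0, p0⊥
    [Ax]  ⊢ p0, p0⊥
  [⅋]  ⊢ (p0 ⅋ p0⊥)
    [Ax]  ⊢ p0, p0⊥

Result: YES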